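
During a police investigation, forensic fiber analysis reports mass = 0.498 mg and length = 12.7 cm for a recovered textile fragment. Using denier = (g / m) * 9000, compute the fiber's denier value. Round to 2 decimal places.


Denier calculation:
Mass in grams = 0.498 mg / 1000 = 0.000498 g
Length in meters = 12.7 cm / 100 = 0.127 m
Linear density = mass / length = 0.000498 / 0.127 = 0.00392126 g/m
Denier = (g/m) * 9000 = 0.00392126 * 9000 = 35.29

35.29


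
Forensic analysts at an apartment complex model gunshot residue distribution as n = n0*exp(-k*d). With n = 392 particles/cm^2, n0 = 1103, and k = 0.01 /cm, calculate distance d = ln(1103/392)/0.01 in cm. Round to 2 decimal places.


GSR distance calculation:
n0/n = 1103 / 392 = 2.813776
ln(n0/n) = 1.034527
d = 1.034527 / 0.01 = 103.45 cm

103.45


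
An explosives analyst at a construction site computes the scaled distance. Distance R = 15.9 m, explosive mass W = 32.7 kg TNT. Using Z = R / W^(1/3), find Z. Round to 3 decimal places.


Scaled distance calculation:
W^(1/3) = 32.7^(1/3) = 3.197785
Z = R / W^(1/3) = 15.9 / 3.197785
Z = 4.972 m/kg^(1/3)

4.972


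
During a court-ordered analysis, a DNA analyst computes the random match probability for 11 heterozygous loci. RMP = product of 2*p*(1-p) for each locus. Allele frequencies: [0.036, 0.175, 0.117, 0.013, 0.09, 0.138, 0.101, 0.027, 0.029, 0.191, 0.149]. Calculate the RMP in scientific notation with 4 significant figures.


Computing RMP for 11 loci:
Locus 1: 2 * 0.036 * 0.964 = 0.069408
Locus 2: 2 * 0.175 * 0.825 = 0.28875
Locus 3: 2 * 0.117 * 0.883 = 0.206622
Locus 4: 2 * 0.013 * 0.987 = 0.025662
Locus 5: 2 * 0.09 * 0.91 = 0.1638
Locus 6: 2 * 0.138 * 0.862 = 0.237912
Locus 7: 2 * 0.101 * 0.899 = 0.181598
Locus 8: 2 * 0.027 * 0.973 = 0.052542
Locus 9: 2 * 0.029 * 0.971 = 0.056318
Locus 10: 2 * 0.191 * 0.809 = 0.309038
Locus 11: 2 * 0.149 * 0.851 = 0.253598
RMP = 1.744e-10

1.744e-10


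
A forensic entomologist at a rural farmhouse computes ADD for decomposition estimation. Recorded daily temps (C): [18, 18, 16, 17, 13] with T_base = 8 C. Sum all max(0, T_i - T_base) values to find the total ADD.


Computing ADD day by day:
Day 1: max(0, 18 - 8) = 10
Day 2: max(0, 18 - 8) = 10
Day 3: max(0, 16 - 8) = 8
Day 4: max(0, 17 - 8) = 9
Day 5: max(0, 13 - 8) = 5
Total ADD = 42

42


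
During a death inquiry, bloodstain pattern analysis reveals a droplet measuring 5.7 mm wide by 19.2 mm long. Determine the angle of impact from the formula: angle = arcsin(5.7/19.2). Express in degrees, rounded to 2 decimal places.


Blood spatter impact angle calculation:
width / length = 5.7 / 19.2 = 0.296875
angle = arcsin(0.296875)
angle = 17.27 degrees

17.27


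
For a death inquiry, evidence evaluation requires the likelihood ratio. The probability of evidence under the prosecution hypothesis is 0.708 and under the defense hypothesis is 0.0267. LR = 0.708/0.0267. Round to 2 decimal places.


Likelihood ratio calculation:
LR = P(E|Hp) / P(E|Hd)
LR = 0.708 / 0.0267
LR = 26.52

26.52


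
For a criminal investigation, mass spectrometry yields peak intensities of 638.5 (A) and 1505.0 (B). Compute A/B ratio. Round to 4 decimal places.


Spectral peak ratio:
Peak A = 638.5 counts
Peak B = 1505.0 counts
Ratio = 638.5 / 1505.0 = 0.4243

0.4243


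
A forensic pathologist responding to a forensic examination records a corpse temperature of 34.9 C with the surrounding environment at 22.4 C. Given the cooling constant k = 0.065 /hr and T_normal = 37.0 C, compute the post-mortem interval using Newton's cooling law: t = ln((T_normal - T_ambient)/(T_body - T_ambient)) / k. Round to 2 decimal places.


Using Newton's law of cooling:
t = ln((T_normal - T_ambient) / (T_body - T_ambient)) / k
T_normal - T_ambient = 14.6
T_body - T_ambient = 12.5
Ratio = 1.168
ln(ratio) = 0.155293
t = 0.155293 / 0.065 = 2.39 hours

2.39


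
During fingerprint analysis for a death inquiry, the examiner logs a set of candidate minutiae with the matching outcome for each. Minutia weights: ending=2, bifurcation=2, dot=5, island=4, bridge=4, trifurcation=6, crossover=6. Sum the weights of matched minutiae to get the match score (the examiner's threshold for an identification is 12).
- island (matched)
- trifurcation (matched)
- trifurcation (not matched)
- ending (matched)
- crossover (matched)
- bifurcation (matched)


Weighted minutiae match score:
  island: matched, +4 (running total 4)
  trifurcation: matched, +6 (running total 10)
  trifurcation: not matched, +0
  ending: matched, +2 (running total 12)
  crossover: matched, +6 (running total 18)
  bifurcation: matched, +2 (running total 20)
Total score = 20
Threshold = 12; verdict = identification

20


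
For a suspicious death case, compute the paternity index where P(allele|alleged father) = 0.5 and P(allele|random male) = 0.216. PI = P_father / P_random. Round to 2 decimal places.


Paternity Index calculation:
PI = P(allele|father) / P(allele|random)
PI = 0.5 / 0.216
PI = 2.31

2.31


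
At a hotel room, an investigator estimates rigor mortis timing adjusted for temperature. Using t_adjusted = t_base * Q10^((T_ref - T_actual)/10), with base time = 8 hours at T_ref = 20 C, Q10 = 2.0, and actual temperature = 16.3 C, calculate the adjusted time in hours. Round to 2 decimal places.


Rigor mortis time adjustment:
Exponent = (T_ref - T_actual) / 10 = (20 - 16.3) / 10 = 0.37
Q10 factor = 2.0^0.37 = 1.29235
t_adjusted = 8 * 1.29235 = 10.34 hours

10.34


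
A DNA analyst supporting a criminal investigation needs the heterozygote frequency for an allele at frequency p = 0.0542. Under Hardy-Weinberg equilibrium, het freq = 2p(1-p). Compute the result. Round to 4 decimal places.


Hardy-Weinberg heterozygote frequency:
q = 1 - p = 1 - 0.0542 = 0.9458
2pq = 2 * 0.0542 * 0.9458 = 0.1025

0.1025


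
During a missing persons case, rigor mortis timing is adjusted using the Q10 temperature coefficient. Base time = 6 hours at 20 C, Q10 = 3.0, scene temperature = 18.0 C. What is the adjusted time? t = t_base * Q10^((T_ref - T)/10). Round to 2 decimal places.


Rigor mortis time adjustment:
Exponent = (T_ref - T_actual) / 10 = (20 - 18.0) / 10 = 0.2
Q10 factor = 3.0^0.2 = 1.24573
t_adjusted = 6 * 1.24573 = 7.47 hours

7.47


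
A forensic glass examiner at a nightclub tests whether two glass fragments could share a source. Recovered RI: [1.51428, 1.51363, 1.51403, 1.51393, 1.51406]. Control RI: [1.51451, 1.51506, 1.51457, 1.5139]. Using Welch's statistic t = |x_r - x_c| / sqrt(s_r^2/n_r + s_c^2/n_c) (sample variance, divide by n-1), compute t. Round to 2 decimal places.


Welch's t-criterion for glass RI comparison:
Recovered mean = sum / n_r = 7.56993 / 5 = 1.513986
Control mean = sum / n_c = 6.05804 / 4 = 1.51451
Recovered sample variance s_r^2 = 5.593e-08
Control sample variance s_c^2 = 2.26067e-07
Welch SE (unpooled) = sqrt(s_r^2/n_r + s_c^2/n_c) = sqrt(1.1186e-08 + 5.65167e-08) = sqrt(6.77027e-08) = 0.000260197
|mean_r - mean_c| = 0.000524
t = 0.000524 / 0.000260197 = 2.01

2.01


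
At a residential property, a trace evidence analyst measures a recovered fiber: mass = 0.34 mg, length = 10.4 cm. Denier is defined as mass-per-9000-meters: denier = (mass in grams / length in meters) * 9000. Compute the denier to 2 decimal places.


Denier calculation:
Mass in grams = 0.34 mg / 1000 = 0.00034 g
Length in meters = 10.4 cm / 100 = 0.104 m
Linear density = mass / length = 0.00034 / 0.104 = 0.00326923 g/m
Denier = (g/m) * 9000 = 0.00326923 * 9000 = 29.42

29.42


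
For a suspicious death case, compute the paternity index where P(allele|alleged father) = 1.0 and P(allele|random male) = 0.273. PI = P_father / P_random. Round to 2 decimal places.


Paternity Index calculation:
PI = P(allele|father) / P(allele|random)
PI = 1.0 / 0.273
PI = 3.66

3.66


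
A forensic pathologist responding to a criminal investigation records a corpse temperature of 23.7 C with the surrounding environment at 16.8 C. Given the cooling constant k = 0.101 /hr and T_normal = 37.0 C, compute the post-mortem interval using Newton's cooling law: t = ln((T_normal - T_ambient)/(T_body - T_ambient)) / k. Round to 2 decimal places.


Using Newton's law of cooling:
t = ln((T_normal - T_ambient) / (T_body - T_ambient)) / k
T_normal - T_ambient = 20.2
T_body - T_ambient = 6.9
Ratio = 2.927536
ln(ratio) = 1.074161
t = 1.074161 / 0.101 = 10.64 hours

10.64


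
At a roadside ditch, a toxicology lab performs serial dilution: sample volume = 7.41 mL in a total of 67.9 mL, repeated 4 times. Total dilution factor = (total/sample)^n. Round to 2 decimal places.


Dilution factor calculation:
Single dilution = V_total / V_sample = 67.9 / 7.41 ≈ 9.163293
Number of dilutions = 4
Total DF = (67.9 / 7.41)^4 (full precision, rounded at the end) = 7050.28

7050.28


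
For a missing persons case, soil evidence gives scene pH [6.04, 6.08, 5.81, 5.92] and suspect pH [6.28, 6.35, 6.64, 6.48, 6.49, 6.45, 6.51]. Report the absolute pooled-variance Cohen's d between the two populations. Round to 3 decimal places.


Pooled-variance Cohen's d for soil pH comparison:
Scene mean = 23.85 / 4 = 5.9625
Suspect mean = 45.2 / 7 = 6.457143
Scene sample variance s_s^2 = 0.014958
Suspect sample variance s_c^2 = 0.013457
Pooled variance = ((n_s-1)*s_s^2 + (n_c-1)*s_c^2) / (n_s + n_c - 2) = 0.013958
Pooled SD = sqrt(0.013958) = 0.118144
Mean difference = -0.494643
|d| = |-0.494643| / 0.118144 = 4.187

4.187


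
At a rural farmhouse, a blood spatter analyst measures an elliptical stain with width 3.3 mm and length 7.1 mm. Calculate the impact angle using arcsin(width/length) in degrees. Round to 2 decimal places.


Blood spatter impact angle calculation:
width / length = 3.3 / 7.1 = 0.464789
angle = arcsin(0.464789)
angle = 27.70 degrees

27.70


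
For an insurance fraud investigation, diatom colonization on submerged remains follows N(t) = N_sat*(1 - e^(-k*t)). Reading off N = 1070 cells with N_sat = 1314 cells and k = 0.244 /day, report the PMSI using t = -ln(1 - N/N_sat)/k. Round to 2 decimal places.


PMSI from diatom colonization curve:
N / N_sat = 1070 / 1314 = 0.814307
1 - N/N_sat = 0.185693
ln(1 - N/N_sat) = -1.683661
t = -ln(1 - N/N_sat) / k = -(-1.683661) / 0.244 = 6.90 days

6.90


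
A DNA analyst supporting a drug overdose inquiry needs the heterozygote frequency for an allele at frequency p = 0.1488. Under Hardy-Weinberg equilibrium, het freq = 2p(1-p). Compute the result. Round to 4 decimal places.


Hardy-Weinberg heterozygote frequency:
q = 1 - p = 1 - 0.1488 = 0.8512
2pq = 2 * 0.1488 * 0.8512 = 0.2533

0.2533


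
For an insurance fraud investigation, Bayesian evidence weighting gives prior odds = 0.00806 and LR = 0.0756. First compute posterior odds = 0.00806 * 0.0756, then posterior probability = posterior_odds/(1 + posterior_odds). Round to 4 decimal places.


Bayesian evidence evaluation:
Posterior odds = prior_odds * LR = 0.00806 * 0.0756 = 0.000609336
Posterior probability = posterior_odds / (1 + posterior_odds)
= 0.000609336 / (1 + 0.000609336)
= 0.000609336 / 1.000609336
= 0.0006

0.0006


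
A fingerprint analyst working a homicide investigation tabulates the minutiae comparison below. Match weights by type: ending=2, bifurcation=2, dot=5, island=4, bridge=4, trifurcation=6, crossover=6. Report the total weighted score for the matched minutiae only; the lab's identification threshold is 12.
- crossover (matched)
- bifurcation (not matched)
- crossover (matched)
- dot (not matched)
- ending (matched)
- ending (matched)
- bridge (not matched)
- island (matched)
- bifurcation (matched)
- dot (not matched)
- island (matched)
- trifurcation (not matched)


Weighted minutiae match score:
  crossover: matched, +6 (running total 6)
  bifurcation: not matched, +0
  crossover: matched, +6 (running total 12)
  dot: not matched, +0
  ending: matched, +2 (running total 14)
  ending: matched, +2 (running total 16)
  bridge: not matched, +0
  island: matched, +4 (running total 20)
  bifurcation: matched, +2 (running total 22)
  dot: not matched, +0
  island: matched, +4 (running total 26)
  trifurcation: not matched, +0
Total score = 26
Threshold = 12; verdict = identification

26


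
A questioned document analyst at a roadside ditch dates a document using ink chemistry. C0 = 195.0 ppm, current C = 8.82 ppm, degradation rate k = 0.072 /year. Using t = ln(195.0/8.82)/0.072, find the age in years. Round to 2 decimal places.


Document age estimation:
C0/C = 195.0 / 8.82 = 22.108844
ln(C0/C) = 3.095978
t = 3.095978 / 0.072 = 43.00 years

43.00


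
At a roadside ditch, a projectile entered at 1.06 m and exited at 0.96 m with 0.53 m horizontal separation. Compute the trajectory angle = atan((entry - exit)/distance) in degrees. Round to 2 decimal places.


Bullet trajectory angle:
Height difference = 1.06 - 0.96 = 0.1 m
angle = atan(0.1 / 0.53)
angle = atan(0.188679)
angle = 10.68 degrees

10.68


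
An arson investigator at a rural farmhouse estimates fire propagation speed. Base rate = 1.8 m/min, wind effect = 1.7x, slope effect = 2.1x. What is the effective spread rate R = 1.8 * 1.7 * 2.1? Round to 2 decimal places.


Fire spread rate calculation:
R = R0 * wind_factor * slope_factor
= 1.8 * 1.7 * 2.1
= 3.06 * 2.1
= 6.43 m/min

6.43


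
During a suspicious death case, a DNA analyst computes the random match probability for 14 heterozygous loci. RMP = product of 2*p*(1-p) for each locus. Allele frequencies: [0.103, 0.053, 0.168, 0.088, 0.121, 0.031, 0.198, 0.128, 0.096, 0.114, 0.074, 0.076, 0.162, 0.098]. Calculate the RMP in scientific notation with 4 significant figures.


Computing RMP for 14 loci:
Locus 1: 2 * 0.103 * 0.897 = 0.184782
Locus 2: 2 * 0.053 * 0.947 = 0.100382
Locus 3: 2 * 0.168 * 0.832 = 0.279552
Locus 4: 2 * 0.088 * 0.912 = 0.160512
Locus 5: 2 * 0.121 * 0.879 = 0.212718
Locus 6: 2 * 0.031 * 0.969 = 0.060078
Locus 7: 2 * 0.198 * 0.802 = 0.317592
Locus 8: 2 * 0.128 * 0.872 = 0.223232
Locus 9: 2 * 0.096 * 0.904 = 0.173568
Locus 10: 2 * 0.114 * 0.886 = 0.202008
Locus 11: 2 * 0.074 * 0.926 = 0.137048
Locus 12: 2 * 0.076 * 0.924 = 0.140448
Locus 13: 2 * 0.162 * 0.838 = 0.271512
Locus 14: 2 * 0.098 * 0.902 = 0.176792
RMP = 2.443e-11

2.443e-11


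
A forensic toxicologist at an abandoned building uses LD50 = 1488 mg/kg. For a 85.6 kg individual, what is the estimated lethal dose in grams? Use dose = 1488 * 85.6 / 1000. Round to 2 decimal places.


Lethal dose calculation:
Lethal dose = LD50 * body_weight / 1000
= 1488 * 85.6 / 1000
= 127372.8 / 1000
= 127.37 g

127.37


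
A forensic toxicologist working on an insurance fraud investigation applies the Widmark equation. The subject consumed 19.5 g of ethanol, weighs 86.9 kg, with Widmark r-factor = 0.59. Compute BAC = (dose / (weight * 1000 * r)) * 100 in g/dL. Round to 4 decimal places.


Applying the Widmark formula:
BAC = (dose_g / (body_wt * 1000 * r)) * 100
Denominator = 86.9 * 1000 * 0.59 = 51271
BAC = (19.5 / 51271) * 100
BAC = 0.0380 g/dL

0.0380


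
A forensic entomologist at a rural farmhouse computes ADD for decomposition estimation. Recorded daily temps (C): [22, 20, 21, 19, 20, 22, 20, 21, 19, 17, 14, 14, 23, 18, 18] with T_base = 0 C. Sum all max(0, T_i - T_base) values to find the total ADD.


Computing ADD day by day:
Day 1: max(0, 22 - 0) = 22
Day 2: max(0, 20 - 0) = 20
Day 3: max(0, 21 - 0) = 21
Day 4: max(0, 19 - 0) = 19
Day 5: max(0, 20 - 0) = 20
Day 6: max(0, 22 - 0) = 22
Day 7: max(0, 20 - 0) = 20
Day 8: max(0, 21 - 0) = 21
Day 9: max(0, 19 - 0) = 19
Day 10: max(0, 17 - 0) = 17
Day 11: max(0, 14 - 0) = 14
Day 12: max(0, 14 - 0) = 14
Day 13: max(0, 23 - 0) = 23
Day 14: max(0, 18 - 0) = 18
Day 15: max(0, 18 - 0) = 18
Total ADD = 288

288


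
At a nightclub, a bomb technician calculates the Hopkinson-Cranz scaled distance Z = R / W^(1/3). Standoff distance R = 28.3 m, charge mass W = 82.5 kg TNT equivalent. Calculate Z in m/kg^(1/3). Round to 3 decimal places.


Scaled distance calculation:
W^(1/3) = 82.5^(1/3) = 4.353294
Z = R / W^(1/3) = 28.3 / 4.353294
Z = 6.501 m/kg^(1/3)

6.501


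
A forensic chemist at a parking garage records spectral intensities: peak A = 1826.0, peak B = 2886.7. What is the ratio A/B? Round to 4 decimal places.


Spectral peak ratio:
Peak A = 1826.0 counts
Peak B = 2886.7 counts
Ratio = 1826.0 / 2886.7 = 0.6326

0.6326


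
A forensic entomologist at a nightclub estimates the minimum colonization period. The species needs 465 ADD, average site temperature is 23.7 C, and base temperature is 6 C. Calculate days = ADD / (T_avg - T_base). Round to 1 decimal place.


Insect development time:
Effective temperature = avg_temp - T_base = 23.7 - 6 = 17.7 C
Days = ADD / effective_temp = 465 / 17.7 = 26.3 days

26.3


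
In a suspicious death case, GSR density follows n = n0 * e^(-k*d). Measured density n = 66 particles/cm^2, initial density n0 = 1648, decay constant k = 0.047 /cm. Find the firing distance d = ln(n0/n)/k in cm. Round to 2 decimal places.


GSR distance calculation:
n0/n = 1648 / 66 = 24.969697
ln(n0/n) = 3.217663
d = 3.217663 / 0.047 = 68.46 cm

68.46


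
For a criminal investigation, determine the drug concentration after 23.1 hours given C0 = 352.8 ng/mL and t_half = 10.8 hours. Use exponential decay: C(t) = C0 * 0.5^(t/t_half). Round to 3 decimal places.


Drug concentration decay:
Number of half-lives = t / t_half = 23.1 / 10.8 = 2.138889
Decay factor = 0.5^2.138889 = 0.22705457
C(t) = 352.8 * 0.22705457 = 80.105 ng/mL

80.105


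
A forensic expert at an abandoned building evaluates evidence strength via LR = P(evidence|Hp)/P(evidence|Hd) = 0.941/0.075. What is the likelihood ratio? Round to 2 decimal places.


Likelihood ratio calculation:
LR = P(E|Hp) / P(E|Hd)
LR = 0.941 / 0.075
LR = 12.55

12.55


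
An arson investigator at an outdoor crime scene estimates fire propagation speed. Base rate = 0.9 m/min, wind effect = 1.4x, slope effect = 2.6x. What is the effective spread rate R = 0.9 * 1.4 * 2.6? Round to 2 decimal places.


Fire spread rate calculation:
R = R0 * wind_factor * slope_factor
= 0.9 * 1.4 * 2.6
= 1.26 * 2.6
= 3.28 m/min

3.28


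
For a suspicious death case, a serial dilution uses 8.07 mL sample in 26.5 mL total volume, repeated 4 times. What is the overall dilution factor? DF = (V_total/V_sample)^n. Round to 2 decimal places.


Dilution factor calculation:
Single dilution = V_total / V_sample = 26.5 / 8.07 ≈ 3.283767
Number of dilutions = 4
Total DF = (26.5 / 8.07)^4 (full precision, rounded at the end) = 116.28

116.28


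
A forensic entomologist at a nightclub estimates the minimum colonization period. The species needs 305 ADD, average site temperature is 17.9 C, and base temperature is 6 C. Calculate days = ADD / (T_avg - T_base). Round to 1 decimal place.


Insect development time:
Effective temperature = avg_temp - T_base = 17.9 - 6 = 11.9 C
Days = ADD / effective_temp = 305 / 11.9 = 25.6 days

25.6


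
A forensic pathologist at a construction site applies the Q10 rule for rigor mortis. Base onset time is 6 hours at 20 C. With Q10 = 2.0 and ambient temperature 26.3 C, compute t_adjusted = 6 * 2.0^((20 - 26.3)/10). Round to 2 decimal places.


Rigor mortis time adjustment:
Exponent = (T_ref - T_actual) / 10 = (20 - 26.3) / 10 = -0.63
Q10 factor = 2.0^-0.63 = 0.64618
t_adjusted = 6 * 0.64618 = 3.88 hours

3.88


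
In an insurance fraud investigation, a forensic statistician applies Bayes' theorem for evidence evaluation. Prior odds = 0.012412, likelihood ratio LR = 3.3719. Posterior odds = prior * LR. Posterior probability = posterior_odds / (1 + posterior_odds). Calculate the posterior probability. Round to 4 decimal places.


Bayesian evidence evaluation:
Posterior odds = prior_odds * LR = 0.012412 * 3.3719 = 0.04185202
Posterior probability = posterior_odds / (1 + posterior_odds)
= 0.04185202 / (1 + 0.04185202)
= 0.04185202 / 1.04185202
= 0.0402

0.0402


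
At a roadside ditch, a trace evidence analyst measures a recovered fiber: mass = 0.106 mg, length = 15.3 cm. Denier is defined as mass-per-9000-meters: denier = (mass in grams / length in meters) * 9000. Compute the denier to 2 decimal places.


Denier calculation:
Mass in grams = 0.106 mg / 1000 = 0.000106 g
Length in meters = 15.3 cm / 100 = 0.153 m
Linear density = mass / length = 0.000106 / 0.153 = 0.00069281 g/m
Denier = (g/m) * 9000 = 0.00069281 * 9000 = 6.24

6.24


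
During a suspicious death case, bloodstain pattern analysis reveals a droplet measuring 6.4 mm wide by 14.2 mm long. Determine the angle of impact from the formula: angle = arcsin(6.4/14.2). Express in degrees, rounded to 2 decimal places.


Blood spatter impact angle calculation:
width / length = 6.4 / 14.2 = 0.450704
angle = arcsin(0.450704)
angle = 26.79 degrees

26.79


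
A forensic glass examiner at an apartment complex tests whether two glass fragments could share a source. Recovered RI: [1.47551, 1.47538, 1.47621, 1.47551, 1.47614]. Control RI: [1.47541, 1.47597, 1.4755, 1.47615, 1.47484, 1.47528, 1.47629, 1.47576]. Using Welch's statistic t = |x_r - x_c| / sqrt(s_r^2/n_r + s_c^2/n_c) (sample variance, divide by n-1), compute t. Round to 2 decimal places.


Welch's t-criterion for glass RI comparison:
Recovered mean = sum / n_r = 7.37875 / 5 = 1.47575
Control mean = sum / n_c = 11.8052 / 8 = 1.47565
Recovered sample variance s_r^2 = 1.5395e-07
Control sample variance s_c^2 = 2.35314e-07
Welch SE (unpooled) = sqrt(s_r^2/n_r + s_c^2/n_c) = sqrt(3.079e-08 + 2.94143e-08) = sqrt(6.02043e-08) = 0.000245366
|mean_r - mean_c| = 0.0001
t = 0.0001 / 0.000245366 = 0.41

0.41


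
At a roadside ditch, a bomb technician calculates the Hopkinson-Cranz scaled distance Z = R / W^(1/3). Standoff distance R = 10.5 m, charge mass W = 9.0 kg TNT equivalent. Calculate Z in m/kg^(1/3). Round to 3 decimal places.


Scaled distance calculation:
W^(1/3) = 9.0^(1/3) = 2.080084
Z = R / W^(1/3) = 10.5 / 2.080084
Z = 5.048 m/kg^(1/3)

5.048


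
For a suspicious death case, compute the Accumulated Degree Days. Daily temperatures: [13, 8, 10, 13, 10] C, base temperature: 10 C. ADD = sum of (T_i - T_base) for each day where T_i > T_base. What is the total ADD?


Computing ADD day by day:
Day 1: max(0, 13 - 10) = 3
Day 2: max(0, 8 - 10) = 0
Day 3: max(0, 10 - 10) = 0
Day 4: max(0, 13 - 10) = 3
Day 5: max(0, 10 - 10) = 0
Total ADD = 6

6


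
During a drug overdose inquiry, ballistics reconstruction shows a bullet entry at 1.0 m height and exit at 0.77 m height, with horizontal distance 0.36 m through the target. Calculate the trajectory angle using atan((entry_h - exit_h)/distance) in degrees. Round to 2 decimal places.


Bullet trajectory angle:
Height difference = 1.0 - 0.77 = 0.23 m
angle = atan(0.23 / 0.36)
angle = atan(0.638889)
angle = 32.57 degrees

32.57


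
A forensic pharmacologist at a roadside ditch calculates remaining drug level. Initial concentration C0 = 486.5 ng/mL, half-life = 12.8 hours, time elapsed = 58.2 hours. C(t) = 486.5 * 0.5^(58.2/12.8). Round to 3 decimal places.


Drug concentration decay:
Number of half-lives = t / t_half = 58.2 / 12.8 = 4.546875
Decay factor = 0.5^4.546875 = 0.04278133
C(t) = 486.5 * 0.04278133 = 20.813 ng/mL

20.813


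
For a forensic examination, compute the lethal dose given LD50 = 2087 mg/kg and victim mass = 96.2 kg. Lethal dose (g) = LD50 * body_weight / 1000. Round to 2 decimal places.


Lethal dose calculation:
Lethal dose = LD50 * body_weight / 1000
= 2087 * 96.2 / 1000
= 200769.4 / 1000
= 200.77 g

200.77


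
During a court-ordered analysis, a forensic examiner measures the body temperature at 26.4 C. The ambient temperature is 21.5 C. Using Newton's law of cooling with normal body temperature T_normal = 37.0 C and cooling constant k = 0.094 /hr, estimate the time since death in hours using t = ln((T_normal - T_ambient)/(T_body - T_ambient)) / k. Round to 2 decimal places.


Using Newton's law of cooling:
t = ln((T_normal - T_ambient) / (T_body - T_ambient)) / k
T_normal - T_ambient = 15.5
T_body - T_ambient = 4.9
Ratio = 3.163265
ln(ratio) = 1.151605
t = 1.151605 / 0.094 = 12.25 hours

12.25


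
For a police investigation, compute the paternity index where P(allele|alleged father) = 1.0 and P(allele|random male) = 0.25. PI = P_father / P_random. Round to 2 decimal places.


Paternity Index calculation:
PI = P(allele|father) / P(allele|random)
PI = 1.0 / 0.25
PI = 4.00

4.00


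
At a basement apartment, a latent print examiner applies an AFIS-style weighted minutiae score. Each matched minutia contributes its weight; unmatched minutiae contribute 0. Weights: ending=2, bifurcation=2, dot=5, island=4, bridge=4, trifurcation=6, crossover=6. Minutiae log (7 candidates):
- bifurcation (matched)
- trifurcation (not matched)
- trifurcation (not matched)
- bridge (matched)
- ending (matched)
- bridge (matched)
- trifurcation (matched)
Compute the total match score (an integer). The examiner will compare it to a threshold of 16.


Weighted minutiae match score:
  bifurcation: matched, +2 (running total 2)
  trifurcation: not matched, +0
  trifurcation: not matched, +0
  bridge: matched, +4 (running total 6)
  ending: matched, +2 (running total 8)
  bridge: matched, +4 (running total 12)
  trifurcation: matched, +6 (running total 18)
Total score = 18
Threshold = 16; verdict = identification

18


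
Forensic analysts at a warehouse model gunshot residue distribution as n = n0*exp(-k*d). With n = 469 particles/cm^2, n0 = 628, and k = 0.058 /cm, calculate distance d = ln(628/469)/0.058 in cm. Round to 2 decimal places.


GSR distance calculation:
n0/n = 628 / 469 = 1.339019
ln(n0/n) = 0.291937
d = 0.291937 / 0.058 = 5.03 cm

5.03


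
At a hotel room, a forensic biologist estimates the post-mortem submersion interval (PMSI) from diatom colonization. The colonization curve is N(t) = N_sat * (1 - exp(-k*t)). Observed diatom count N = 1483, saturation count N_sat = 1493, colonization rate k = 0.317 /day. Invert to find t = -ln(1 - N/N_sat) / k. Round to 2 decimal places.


PMSI from diatom colonization curve:
N / N_sat = 1483 / 1493 = 0.993302
1 - N/N_sat = 0.006698
ln(1 - N/N_sat) = -5.005946
t = -ln(1 - N/N_sat) / k = -(-5.005946) / 0.317 = 15.79 days

15.79


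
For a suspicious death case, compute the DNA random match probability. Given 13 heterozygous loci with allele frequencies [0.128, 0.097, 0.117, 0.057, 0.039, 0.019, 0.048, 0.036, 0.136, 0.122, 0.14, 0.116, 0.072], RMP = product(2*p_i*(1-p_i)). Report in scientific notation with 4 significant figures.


Computing RMP for 13 loci:
Locus 1: 2 * 0.128 * 0.872 = 0.223232
Locus 2: 2 * 0.097 * 0.903 = 0.175182
Locus 3: 2 * 0.117 * 0.883 = 0.206622
Locus 4: 2 * 0.057 * 0.943 = 0.107502
Locus 5: 2 * 0.039 * 0.961 = 0.074958
Locus 6: 2 * 0.019 * 0.981 = 0.037278
Locus 7: 2 * 0.048 * 0.952 = 0.091392
Locus 8: 2 * 0.036 * 0.964 = 0.069408
Locus 9: 2 * 0.136 * 0.864 = 0.235008
Locus 10: 2 * 0.122 * 0.878 = 0.214232
Locus 11: 2 * 0.14 * 0.86 = 0.2408
Locus 12: 2 * 0.116 * 0.884 = 0.205088
Locus 13: 2 * 0.072 * 0.928 = 0.133632
RMP = 5.116e-12

5.116e-12


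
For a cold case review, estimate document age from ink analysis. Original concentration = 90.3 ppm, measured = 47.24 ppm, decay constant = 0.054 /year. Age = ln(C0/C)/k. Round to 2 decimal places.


Document age estimation:
C0/C = 90.3 / 47.24 = 1.911516
ln(C0/C) = 0.647897
t = 0.647897 / 0.054 = 12.00 years

12.00


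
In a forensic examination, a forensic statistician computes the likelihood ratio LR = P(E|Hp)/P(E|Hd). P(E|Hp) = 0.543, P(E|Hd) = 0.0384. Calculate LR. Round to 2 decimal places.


Likelihood ratio calculation:
LR = P(E|Hp) / P(E|Hd)
LR = 0.543 / 0.0384
LR = 14.14

14.14


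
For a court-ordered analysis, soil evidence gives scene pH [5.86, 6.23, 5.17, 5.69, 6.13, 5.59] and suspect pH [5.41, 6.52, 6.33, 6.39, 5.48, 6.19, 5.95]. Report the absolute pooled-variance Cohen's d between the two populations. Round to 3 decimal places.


Pooled-variance Cohen's d for soil pH comparison:
Scene mean = 34.67 / 6 = 5.778333
Suspect mean = 42.27 / 7 = 6.038571
Scene sample variance s_s^2 = 0.149537
Suspect sample variance s_c^2 = 0.196348
Pooled variance = ((n_s-1)*s_s^2 + (n_c-1)*s_c^2) / (n_s + n_c - 2) = 0.17507
Pooled SD = sqrt(0.17507) = 0.418414
Mean difference = -0.260238
|d| = |-0.260238| / 0.418414 = 0.622

0.622


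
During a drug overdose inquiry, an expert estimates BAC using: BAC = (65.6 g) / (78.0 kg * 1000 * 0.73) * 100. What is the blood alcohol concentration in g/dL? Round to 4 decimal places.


Applying the Widmark formula:
BAC = (dose_g / (body_wt * 1000 * r)) * 100
Denominator = 78.0 * 1000 * 0.73 = 56940
BAC = (65.6 / 56940) * 100
BAC = 0.1152 g/dL

0.1152


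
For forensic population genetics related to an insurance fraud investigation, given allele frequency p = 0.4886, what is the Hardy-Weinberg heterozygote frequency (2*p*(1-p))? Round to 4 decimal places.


Hardy-Weinberg heterozygote frequency:
q = 1 - p = 1 - 0.4886 = 0.5114
2pq = 2 * 0.4886 * 0.5114 = 0.4997

0.4997


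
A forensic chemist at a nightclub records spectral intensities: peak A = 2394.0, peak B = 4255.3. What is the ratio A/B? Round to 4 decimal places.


Spectral peak ratio:
Peak A = 2394.0 counts
Peak B = 4255.3 counts
Ratio = 2394.0 / 4255.3 = 0.5626

0.5626


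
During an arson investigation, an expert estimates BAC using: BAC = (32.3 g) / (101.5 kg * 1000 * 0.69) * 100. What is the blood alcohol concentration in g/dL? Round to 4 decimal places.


Applying the Widmark formula:
BAC = (dose_g / (body_wt * 1000 * r)) * 100
Denominator = 101.5 * 1000 * 0.69 = 70035
BAC = (32.3 / 70035) * 100
BAC = 0.0461 g/dL

0.0461


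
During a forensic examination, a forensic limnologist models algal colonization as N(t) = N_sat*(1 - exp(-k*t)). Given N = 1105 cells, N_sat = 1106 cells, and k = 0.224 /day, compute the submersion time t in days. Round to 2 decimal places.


PMSI from diatom colonization curve:
N / N_sat = 1105 / 1106 = 0.999096
1 - N/N_sat = 0.000904
ln(1 - N/N_sat) = -7.008681
t = -ln(1 - N/N_sat) / k = -(-7.008681) / 0.224 = 31.29 days

31.29


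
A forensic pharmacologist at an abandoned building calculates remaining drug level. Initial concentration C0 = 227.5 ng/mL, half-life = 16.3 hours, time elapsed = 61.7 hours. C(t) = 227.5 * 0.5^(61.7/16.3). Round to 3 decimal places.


Drug concentration decay:
Number of half-lives = t / t_half = 61.7 / 16.3 = 3.785276
Decay factor = 0.5^3.785276 = 0.07253012
C(t) = 227.5 * 0.07253012 = 16.501 ng/mL

16.501


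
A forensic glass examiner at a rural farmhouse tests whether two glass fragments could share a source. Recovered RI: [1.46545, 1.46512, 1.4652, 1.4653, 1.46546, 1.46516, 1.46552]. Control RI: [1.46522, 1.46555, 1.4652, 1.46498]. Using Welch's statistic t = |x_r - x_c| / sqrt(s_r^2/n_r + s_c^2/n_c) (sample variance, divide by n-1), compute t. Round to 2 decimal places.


Welch's t-criterion for glass RI comparison:
Recovered mean = sum / n_r = 10.25721 / 7 = 1.4653157
Control mean = sum / n_c = 5.86095 / 4 = 1.4652375
Recovered sample variance s_r^2 = 2.61286e-08
Control sample variance s_c^2 = 5.5225e-08
Welch SE (unpooled) = sqrt(s_r^2/n_r + s_c^2/n_c) = sqrt(3.73265e-09 + 1.38062e-08) = sqrt(1.75389e-08) = 0.000132435
|mean_r - mean_c| = 7.82143e-05
t = 7.82143e-05 / 0.000132435 = 0.59

0.59


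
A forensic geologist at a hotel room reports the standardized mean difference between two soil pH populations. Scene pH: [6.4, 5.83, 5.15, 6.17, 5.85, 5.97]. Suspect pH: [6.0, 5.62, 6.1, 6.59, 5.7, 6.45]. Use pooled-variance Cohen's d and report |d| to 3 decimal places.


Pooled-variance Cohen's d for soil pH comparison:
Scene mean = 35.37 / 6 = 5.895
Suspect mean = 36.46 / 6 = 6.076667
Scene sample variance s_s^2 = 0.17951
Suspect sample variance s_c^2 = 0.151947
Pooled variance = ((n_s-1)*s_s^2 + (n_c-1)*s_c^2) / (n_s + n_c - 2) = 0.165728
Pooled SD = sqrt(0.165728) = 0.407097
Mean difference = -0.181667
|d| = |-0.181667| / 0.407097 = 0.446

0.446


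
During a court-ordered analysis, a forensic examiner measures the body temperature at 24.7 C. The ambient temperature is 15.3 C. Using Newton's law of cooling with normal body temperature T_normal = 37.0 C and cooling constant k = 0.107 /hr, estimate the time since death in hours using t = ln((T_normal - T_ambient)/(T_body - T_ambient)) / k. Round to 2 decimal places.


Using Newton's law of cooling:
t = ln((T_normal - T_ambient) / (T_body - T_ambient)) / k
T_normal - T_ambient = 21.7
T_body - T_ambient = 9.4
Ratio = 2.308511
ln(ratio) = 0.836603
t = 0.836603 / 0.107 = 7.82 hours

7.82


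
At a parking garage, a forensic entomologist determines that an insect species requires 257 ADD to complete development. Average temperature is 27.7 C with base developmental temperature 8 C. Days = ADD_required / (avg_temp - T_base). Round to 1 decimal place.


Insect development time:
Effective temperature = avg_temp - T_base = 27.7 - 8 = 19.7 C
Days = ADD / effective_temp = 257 / 19.7 = 13.0 days

13.0


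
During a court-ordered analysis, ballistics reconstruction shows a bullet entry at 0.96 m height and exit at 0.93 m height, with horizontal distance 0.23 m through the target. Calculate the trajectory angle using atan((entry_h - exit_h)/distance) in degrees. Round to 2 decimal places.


Bullet trajectory angle:
Height difference = 0.96 - 0.93 = 0.03 m
angle = atan(0.03 / 0.23)
angle = atan(0.130435)
angle = 7.43 degrees

7.43


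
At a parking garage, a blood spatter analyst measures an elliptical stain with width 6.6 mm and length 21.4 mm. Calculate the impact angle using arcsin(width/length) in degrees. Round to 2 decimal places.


Blood spatter impact angle calculation:
width / length = 6.6 / 21.4 = 0.308411
angle = arcsin(0.308411)
angle = 17.96 degrees

17.96


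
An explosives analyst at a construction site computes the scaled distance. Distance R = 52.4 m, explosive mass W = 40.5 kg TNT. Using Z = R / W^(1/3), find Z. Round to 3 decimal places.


Scaled distance calculation:
W^(1/3) = 40.5^(1/3) = 3.434143
Z = R / W^(1/3) = 52.4 / 3.434143
Z = 15.259 m/kg^(1/3)

15.259


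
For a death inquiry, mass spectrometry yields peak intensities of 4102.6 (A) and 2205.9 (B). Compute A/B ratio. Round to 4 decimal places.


Spectral peak ratio:
Peak A = 4102.6 counts
Peak B = 2205.9 counts
Ratio = 4102.6 / 2205.9 = 1.8598

1.8598


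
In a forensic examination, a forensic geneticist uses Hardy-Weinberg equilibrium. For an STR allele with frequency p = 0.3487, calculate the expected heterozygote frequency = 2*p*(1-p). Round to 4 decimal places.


Hardy-Weinberg heterozygote frequency:
q = 1 - p = 1 - 0.3487 = 0.6513
2pq = 2 * 0.3487 * 0.6513 = 0.4542

0.4542


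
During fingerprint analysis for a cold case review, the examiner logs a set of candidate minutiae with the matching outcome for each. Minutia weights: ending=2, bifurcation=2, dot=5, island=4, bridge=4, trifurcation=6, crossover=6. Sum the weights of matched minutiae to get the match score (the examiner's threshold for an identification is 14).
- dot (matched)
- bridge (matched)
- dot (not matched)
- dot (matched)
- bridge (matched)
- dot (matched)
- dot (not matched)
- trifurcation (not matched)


Weighted minutiae match score:
  dot: matched, +5 (running total 5)
  bridge: matched, +4 (running total 9)
  dot: not matched, +0
  dot: matched, +5 (running total 14)
  bridge: matched, +4 (running total 18)
  dot: matched, +5 (running total 23)
  dot: not matched, +0
  trifurcation: not matched, +0
Total score = 23
Threshold = 14; verdict = identification

23


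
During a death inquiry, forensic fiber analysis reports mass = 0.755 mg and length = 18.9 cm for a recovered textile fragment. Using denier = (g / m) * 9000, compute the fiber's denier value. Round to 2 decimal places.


Denier calculation:
Mass in grams = 0.755 mg / 1000 = 0.000755 g
Length in meters = 18.9 cm / 100 = 0.189 m
Linear density = mass / length = 0.000755 / 0.189 = 0.00399471 g/m
Denier = (g/m) * 9000 = 0.00399471 * 9000 = 35.95

35.95


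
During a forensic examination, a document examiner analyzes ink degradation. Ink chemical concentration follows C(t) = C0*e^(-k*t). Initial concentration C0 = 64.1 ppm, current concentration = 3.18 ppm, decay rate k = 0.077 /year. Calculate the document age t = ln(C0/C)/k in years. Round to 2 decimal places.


Document age estimation:
C0/C = 64.1 / 3.18 = 20.157233
ln(C0/C) = 3.003563
t = 3.003563 / 0.077 = 39.01 years

39.01


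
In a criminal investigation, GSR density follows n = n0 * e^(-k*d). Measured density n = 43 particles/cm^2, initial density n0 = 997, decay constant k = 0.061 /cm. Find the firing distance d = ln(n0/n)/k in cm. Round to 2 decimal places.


GSR distance calculation:
n0/n = 997 / 43 = 23.186047
ln(n0/n) = 3.143551
d = 3.143551 / 0.061 = 51.53 cm

51.53


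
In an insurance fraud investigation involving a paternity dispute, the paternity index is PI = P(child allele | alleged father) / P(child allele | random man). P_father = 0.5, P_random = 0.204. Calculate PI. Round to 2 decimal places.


Paternity Index calculation:
PI = P(allele|father) / P(allele|random)
PI = 0.5 / 0.204
PI = 2.45

2.45


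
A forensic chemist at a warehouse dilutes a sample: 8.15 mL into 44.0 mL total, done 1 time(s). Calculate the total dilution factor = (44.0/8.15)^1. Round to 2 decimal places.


Dilution factor calculation:
Single dilution = V_total / V_sample = 44.0 / 8.15 ≈ 5.398773
Number of dilutions = 1
Total DF = (44.0 / 8.15)^1 (full precision, rounded at the end) = 5.40

5.40


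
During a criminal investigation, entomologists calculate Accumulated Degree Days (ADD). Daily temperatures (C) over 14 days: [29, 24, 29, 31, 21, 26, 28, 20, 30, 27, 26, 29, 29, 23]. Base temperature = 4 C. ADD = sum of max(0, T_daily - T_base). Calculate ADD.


Computing ADD day by day:
Day 1: max(0, 29 - 4) = 25
Day 2: max(0, 24 - 4) = 20
Day 3: max(0, 29 - 4) = 25
Day 4: max(0, 31 - 4) = 27
Day 5: max(0, 21 - 4) = 17
Day 6: max(0, 26 - 4) = 22
Day 7: max(0, 28 - 4) = 24
Day 8: max(0, 20 - 4) = 16
Day 9: max(0, 30 - 4) = 26
Day 10: max(0, 27 - 4) = 23
Day 11: max(0, 26 - 4) = 22
Day 12: max(0, 29 - 4) = 25
Day 13: max(0, 29 - 4) = 25
Day 14: max(0, 23 - 4) = 19
Total ADD = 316

316


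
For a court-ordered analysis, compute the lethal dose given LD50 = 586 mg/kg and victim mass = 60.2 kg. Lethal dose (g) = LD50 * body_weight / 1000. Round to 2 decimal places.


Lethal dose calculation:
Lethal dose = LD50 * body_weight / 1000
= 586 * 60.2 / 1000
= 35277.2 / 1000
= 35.28 g

35.28


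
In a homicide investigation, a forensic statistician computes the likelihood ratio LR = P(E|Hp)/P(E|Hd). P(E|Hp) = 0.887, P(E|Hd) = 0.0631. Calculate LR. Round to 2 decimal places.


Likelihood ratio calculation:
LR = P(E|Hp) / P(E|Hd)
LR = 0.887 / 0.0631
LR = 14.06

14.06


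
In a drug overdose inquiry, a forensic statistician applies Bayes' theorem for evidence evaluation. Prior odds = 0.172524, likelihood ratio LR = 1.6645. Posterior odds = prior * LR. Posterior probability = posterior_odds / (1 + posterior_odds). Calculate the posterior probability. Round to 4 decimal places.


Bayesian evidence evaluation:
Posterior odds = prior_odds * LR = 0.172524 * 1.6645 = 0.2871662
Posterior probability = posterior_odds / (1 + posterior_odds)
= 0.2871662 / (1 + 0.2871662)
= 0.2871662 / 1.2871662
= 0.2231

0.2231


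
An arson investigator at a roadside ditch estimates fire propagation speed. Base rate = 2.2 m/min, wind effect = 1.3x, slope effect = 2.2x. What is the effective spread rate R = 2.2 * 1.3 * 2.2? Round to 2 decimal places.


Fire spread rate calculation:
R = R0 * wind_factor * slope_factor
= 2.2 * 1.3 * 2.2
= 2.86 * 2.2
= 6.29 m/min

6.29


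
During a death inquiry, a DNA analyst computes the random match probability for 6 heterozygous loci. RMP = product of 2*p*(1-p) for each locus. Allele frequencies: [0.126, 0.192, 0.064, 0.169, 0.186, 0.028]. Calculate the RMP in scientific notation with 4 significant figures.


Computing RMP for 6 loci:
Locus 1: 2 * 0.126 * 0.874 = 0.220248
Locus 2: 2 * 0.192 * 0.808 = 0.310272
Locus 3: 2 * 0.064 * 0.936 = 0.119808
Locus 4: 2 * 0.169 * 0.831 = 0.280878
Locus 5: 2 * 0.186 * 0.814 = 0.302808
Locus 6: 2 * 0.028 * 0.972 = 0.054432
RMP = 3.790e-05

3.790e-05
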